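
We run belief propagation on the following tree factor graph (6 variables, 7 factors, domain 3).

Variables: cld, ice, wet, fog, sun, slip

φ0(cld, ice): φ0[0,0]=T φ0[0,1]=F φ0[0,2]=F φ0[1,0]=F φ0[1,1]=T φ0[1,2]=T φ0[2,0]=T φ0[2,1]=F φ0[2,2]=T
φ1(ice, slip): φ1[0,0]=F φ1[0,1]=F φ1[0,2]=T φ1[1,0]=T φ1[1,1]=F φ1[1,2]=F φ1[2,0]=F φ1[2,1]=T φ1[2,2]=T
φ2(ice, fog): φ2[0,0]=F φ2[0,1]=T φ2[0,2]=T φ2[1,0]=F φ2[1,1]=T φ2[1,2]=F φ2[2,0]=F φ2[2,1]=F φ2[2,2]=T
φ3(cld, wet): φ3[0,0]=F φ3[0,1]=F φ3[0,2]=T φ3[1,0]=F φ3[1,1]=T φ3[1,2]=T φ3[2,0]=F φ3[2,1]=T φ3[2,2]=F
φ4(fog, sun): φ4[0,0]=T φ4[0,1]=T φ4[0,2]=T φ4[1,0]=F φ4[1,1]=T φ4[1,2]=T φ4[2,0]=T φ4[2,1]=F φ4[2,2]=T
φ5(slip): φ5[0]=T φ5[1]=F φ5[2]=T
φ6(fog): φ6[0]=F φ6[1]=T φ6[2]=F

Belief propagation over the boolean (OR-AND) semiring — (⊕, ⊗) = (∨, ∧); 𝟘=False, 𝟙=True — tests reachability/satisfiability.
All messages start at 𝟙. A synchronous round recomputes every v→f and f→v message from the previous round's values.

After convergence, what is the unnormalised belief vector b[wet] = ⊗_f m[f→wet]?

init: all messages = 𝟙 over 3 values
r1 m[φ0→cld] = [T, T, T]
r1 m[φ0→ice] = [T, T, T]
r1 m[φ1→ice] = [T, T, T]
r1 m[φ1→slip] = [T, T, T]
r1 m[φ2→ice] = [T, T, T]
r1 m[φ2→fog] = [F, T, T]
r1 m[φ3→cld] = [T, T, T]
r1 m[φ3→wet] = [F, T, T]
r1 m[φ4→fog] = [T, T, T]
r1 m[φ4→sun] = [T, T, T]
r1 m[φ5→slip] = [T, F, T]
r1 m[φ6→fog] = [F, T, F]
r1 m[cld→φ0] = [T, T, T]
r1 m[cld→φ3] = [T, T, T]
r1 m[ice→φ0] = [T, T, T]
r1 m[ice→φ1] = [T, T, T]
r1 m[ice→φ2] = [T, T, T]
r1 m[wet→φ3] = [T, T, T]
r1 m[fog→φ2] = [T, T, T]
r1 m[fog→φ4] = [T, T, T]
r1 m[fog→φ6] = [T, T, T]
r1 m[sun→φ4] = [T, T, T]
r1 m[slip→φ1] = [T, T, T]
r1 m[slip→φ5] = [T, T, T]
r2 m[φ0→cld] = [T, T, T]
r2 m[φ0→ice] = [T, T, T]
r2 m[φ1→ice] = [T, T, T]
r2 m[φ1→slip] = [T, T, T]
r2 m[φ2→ice] = [T, T, T]
r2 m[φ2→fog] = [F, T, T]
r2 m[φ3→cld] = [T, T, T]
r2 m[φ3→wet] = [F, T, T]
r2 m[φ4→fog] = [T, T, T]
r2 m[φ4→sun] = [T, T, T]
r2 m[φ5→slip] = [T, F, T]
r2 m[φ6→fog] = [F, T, F]
r2 m[cld→φ0] = [T, T, T]
r2 m[cld→φ3] = [T, T, T]
r2 m[ice→φ0] = [T, T, T]
r2 m[ice→φ1] = [T, T, T]
r2 m[ice→φ2] = [T, T, T]
r2 m[wet→φ3] = [T, T, T]
r2 m[fog→φ2] = [F, T, F]
r2 m[fog→φ4] = [F, T, F]
r2 m[fog→φ6] = [F, T, T]
r2 m[sun→φ4] = [T, T, T]
r2 m[slip→φ1] = [T, F, T]
r2 m[slip→φ5] = [T, T, T]
r3 m[φ0→cld] = [T, T, T]
r3 m[φ0→ice] = [T, T, T]
r3 m[φ1→ice] = [T, T, T]
r3 m[φ1→slip] = [T, T, T]
r3 m[φ2→ice] = [T, T, F]
r3 m[φ2→fog] = [F, T, T]
r3 m[φ3→cld] = [T, T, T]
r3 m[φ3→wet] = [F, T, T]
r3 m[φ4→fog] = [T, T, T]
r3 m[φ4→sun] = [F, T, T]
r3 m[φ5→slip] = [T, F, T]
r3 m[φ6→fog] = [F, T, F]
r3 m[cld→φ0] = [T, T, T]
r3 m[cld→φ3] = [T, T, T]
r3 m[ice→φ0] = [T, T, T]
r3 m[ice→φ1] = [T, T, T]
r3 m[ice→φ2] = [T, T, T]
r3 m[wet→φ3] = [T, T, T]
r3 m[fog→φ2] = [F, T, F]
r3 m[fog→φ4] = [F, T, F]
r3 m[fog→φ6] = [F, T, T]
r3 m[sun→φ4] = [T, T, T]
r3 m[slip→φ1] = [T, F, T]
r3 m[slip→φ5] = [T, T, T]
r4 m[φ0→cld] = [T, T, T]
r4 m[φ0→ice] = [T, T, T]
r4 m[φ1→ice] = [T, T, T]
r4 m[φ1→slip] = [T, T, T]
r4 m[φ2→ice] = [T, T, F]
r4 m[φ2→fog] = [F, T, T]
r4 m[φ3→cld] = [T, T, T]
r4 m[φ3→wet] = [F, T, T]
r4 m[φ4→fog] = [T, T, T]
r4 m[φ4→sun] = [F, T, T]
r4 m[φ5→slip] = [T, F, T]
r4 m[φ6→fog] = [F, T, F]
r4 m[cld→φ0] = [T, T, T]
r4 m[cld→φ3] = [T, T, T]
r4 m[ice→φ0] = [T, T, F]
r4 m[ice→φ1] = [T, T, F]
r4 m[ice→φ2] = [T, T, T]
r4 m[wet→φ3] = [T, T, T]
r4 m[fog→φ2] = [F, T, F]
r4 m[fog→φ4] = [F, T, F]
r4 m[fog→φ6] = [F, T, T]
r4 m[sun→φ4] = [T, T, T]
r4 m[slip→φ1] = [T, F, T]
r4 m[slip→φ5] = [T, T, T]
r5 m[φ0→cld] = [T, T, T]
r5 m[φ0→ice] = [T, T, T]
r5 m[φ1→ice] = [T, T, T]
r5 m[φ1→slip] = [T, F, T]
r5 m[φ2→ice] = [T, T, F]
r5 m[φ2→fog] = [F, T, T]
r5 m[φ3→cld] = [T, T, T]
r5 m[φ3→wet] = [F, T, T]
r5 m[φ4→fog] = [T, T, T]
r5 m[φ4→sun] = [F, T, T]
r5 m[φ5→slip] = [T, F, T]
r5 m[φ6→fog] = [F, T, F]
r5 m[cld→φ0] = [T, T, T]
r5 m[cld→φ3] = [T, T, T]
r5 m[ice→φ0] = [T, T, F]
r5 m[ice→φ1] = [T, T, F]
r5 m[ice→φ2] = [T, T, T]
r5 m[wet→φ3] = [T, T, T]
r5 m[fog→φ2] = [F, T, F]
r5 m[fog→φ4] = [F, T, F]
r5 m[fog→φ6] = [F, T, T]
r5 m[sun→φ4] = [T, T, T]
r5 m[slip→φ1] = [T, F, T]
r5 m[slip→φ5] = [T, T, T]
r6 m[φ0→cld] = [T, T, T]
r6 m[φ0→ice] = [T, T, T]
r6 m[φ1→ice] = [T, T, T]
r6 m[φ1→slip] = [T, F, T]
r6 m[φ2→ice] = [T, T, F]
r6 m[φ2→fog] = [F, T, T]
r6 m[φ3→cld] = [T, T, T]
r6 m[φ3→wet] = [F, T, T]
r6 m[φ4→fog] = [T, T, T]
r6 m[φ4→sun] = [F, T, T]
r6 m[φ5→slip] = [T, F, T]
r6 m[φ6→fog] = [F, T, F]
r6 m[cld→φ0] = [T, T, T]
r6 m[cld→φ3] = [T, T, T]
r6 m[ice→φ0] = [T, T, F]
r6 m[ice→φ1] = [T, T, F]
r6 m[ice→φ2] = [T, T, T]
r6 m[wet→φ3] = [T, T, T]
r6 m[fog→φ2] = [F, T, F]
r6 m[fog→φ4] = [F, T, F]
r6 m[fog→φ6] = [F, T, T]
r6 m[sun→φ4] = [T, T, T]
r6 m[slip→φ1] = [T, F, T]
r6 m[slip→φ5] = [T, F, T]
r7 m[φ0→cld] = [T, T, T]
r7 m[φ0→ice] = [T, T, T]
r7 m[φ1→ice] = [T, T, T]
r7 m[φ1→slip] = [T, F, T]
r7 m[φ2→ice] = [T, T, F]
r7 m[φ2→fog] = [F, T, T]
r7 m[φ3→cld] = [T, T, T]
r7 m[φ3→wet] = [F, T, T]
r7 m[φ4→fog] = [T, T, T]
r7 m[φ4→sun] = [F, T, T]
r7 m[φ5→slip] = [T, F, T]
r7 m[φ6→fog] = [F, T, F]
r7 m[cld→φ0] = [T, T, T]
r7 m[cld→φ3] = [T, T, T]
r7 m[ice→φ0] = [T, T, F]
r7 m[ice→φ1] = [T, T, F]
r7 m[ice→φ2] = [T, T, T]
r7 m[wet→φ3] = [T, T, T]
r7 m[fog→φ2] = [F, T, F]
r7 m[fog→φ4] = [F, T, F]
r7 m[fog→φ6] = [F, T, T]
r7 m[sun→φ4] = [T, T, T]
r7 m[slip→φ1] = [T, F, T]
r7 m[slip→φ5] = [T, F, T]
fixed point reached at round 7
b[wet] = ⊗ incoming = [F, T, T]

b[wet] = [F, T, T]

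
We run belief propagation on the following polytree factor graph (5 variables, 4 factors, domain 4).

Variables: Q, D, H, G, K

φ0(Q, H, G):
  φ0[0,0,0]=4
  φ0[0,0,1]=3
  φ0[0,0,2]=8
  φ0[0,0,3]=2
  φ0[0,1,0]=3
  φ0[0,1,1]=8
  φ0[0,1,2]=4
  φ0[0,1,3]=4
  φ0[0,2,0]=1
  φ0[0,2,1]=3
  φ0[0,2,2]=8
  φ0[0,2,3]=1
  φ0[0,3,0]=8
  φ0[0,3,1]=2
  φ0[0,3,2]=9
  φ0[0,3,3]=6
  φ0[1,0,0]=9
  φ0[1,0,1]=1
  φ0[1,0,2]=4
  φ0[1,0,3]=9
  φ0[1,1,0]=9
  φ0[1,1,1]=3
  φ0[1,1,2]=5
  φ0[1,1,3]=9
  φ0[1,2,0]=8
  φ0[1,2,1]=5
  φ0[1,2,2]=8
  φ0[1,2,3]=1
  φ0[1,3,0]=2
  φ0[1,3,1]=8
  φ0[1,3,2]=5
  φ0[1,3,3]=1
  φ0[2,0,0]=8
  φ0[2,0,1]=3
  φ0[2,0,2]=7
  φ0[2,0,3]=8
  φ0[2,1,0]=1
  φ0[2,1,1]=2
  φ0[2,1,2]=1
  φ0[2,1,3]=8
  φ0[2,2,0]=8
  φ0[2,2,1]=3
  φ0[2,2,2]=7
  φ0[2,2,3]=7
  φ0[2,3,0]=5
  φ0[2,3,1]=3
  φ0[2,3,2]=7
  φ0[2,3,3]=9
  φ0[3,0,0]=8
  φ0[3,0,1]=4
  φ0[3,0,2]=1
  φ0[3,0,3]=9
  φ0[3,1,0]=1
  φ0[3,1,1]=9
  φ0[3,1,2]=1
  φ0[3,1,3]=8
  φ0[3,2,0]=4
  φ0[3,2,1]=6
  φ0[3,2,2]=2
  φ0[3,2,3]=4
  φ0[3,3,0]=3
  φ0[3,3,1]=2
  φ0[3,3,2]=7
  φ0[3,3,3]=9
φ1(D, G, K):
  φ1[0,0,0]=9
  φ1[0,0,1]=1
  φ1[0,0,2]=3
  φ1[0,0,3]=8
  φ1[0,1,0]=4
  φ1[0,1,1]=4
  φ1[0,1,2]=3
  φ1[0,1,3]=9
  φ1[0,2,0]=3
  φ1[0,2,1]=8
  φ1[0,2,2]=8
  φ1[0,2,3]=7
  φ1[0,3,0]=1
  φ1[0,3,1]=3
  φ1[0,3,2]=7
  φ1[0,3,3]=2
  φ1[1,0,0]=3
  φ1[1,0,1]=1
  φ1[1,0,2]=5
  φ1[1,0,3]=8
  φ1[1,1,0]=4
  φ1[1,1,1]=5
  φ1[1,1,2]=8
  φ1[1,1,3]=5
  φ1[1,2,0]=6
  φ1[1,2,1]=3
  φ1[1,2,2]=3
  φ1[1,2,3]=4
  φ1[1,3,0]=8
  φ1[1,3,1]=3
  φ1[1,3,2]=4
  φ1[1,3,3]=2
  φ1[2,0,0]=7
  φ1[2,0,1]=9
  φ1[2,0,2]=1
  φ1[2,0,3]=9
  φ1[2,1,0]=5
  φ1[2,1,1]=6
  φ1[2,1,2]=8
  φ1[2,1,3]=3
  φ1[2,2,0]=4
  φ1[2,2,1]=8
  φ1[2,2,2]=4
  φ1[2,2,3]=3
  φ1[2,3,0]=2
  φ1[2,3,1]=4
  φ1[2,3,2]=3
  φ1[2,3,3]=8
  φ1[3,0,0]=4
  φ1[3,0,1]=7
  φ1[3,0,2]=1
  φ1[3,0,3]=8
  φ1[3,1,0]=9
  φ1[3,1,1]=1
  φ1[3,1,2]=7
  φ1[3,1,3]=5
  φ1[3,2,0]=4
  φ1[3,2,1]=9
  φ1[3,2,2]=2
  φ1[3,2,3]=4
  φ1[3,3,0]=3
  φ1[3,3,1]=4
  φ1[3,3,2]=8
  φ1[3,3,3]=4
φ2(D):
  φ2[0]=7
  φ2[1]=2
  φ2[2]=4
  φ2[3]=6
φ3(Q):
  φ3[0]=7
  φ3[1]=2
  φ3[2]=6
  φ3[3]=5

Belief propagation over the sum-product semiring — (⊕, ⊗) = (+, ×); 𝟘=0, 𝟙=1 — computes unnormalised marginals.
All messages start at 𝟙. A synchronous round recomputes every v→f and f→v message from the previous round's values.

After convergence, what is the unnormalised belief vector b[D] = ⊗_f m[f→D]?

b[D] = [222271, 56838, 132564, 190842]

init: all messages = 𝟙 over 4 values
r1 m[φ0→Q] = [74, 87, 87, 78]
r1 m[φ0→H] = [88, 76, 76, 86]
r1 m[φ0→G] = [82, 65, 84, 95]
r1 m[φ1→D] = [80, 72, 84, 80]
r1 m[φ1→G] = [84, 86, 80, 66]
r1 m[φ1→K] = [76, 76, 75, 89]
r1 m[φ2→D] = [7, 2, 4, 6]
r1 m[φ3→Q] = [7, 2, 6, 5]
r1 m[Q→φ0] = [1, 1, 1, 1]
r1 m[Q→φ3] = [1, 1, 1, 1]
r1 m[D→φ1] = [1, 1, 1, 1]
r1 m[D→φ2] = [1, 1, 1, 1]
r1 m[H→φ0] = [1, 1, 1, 1]
r1 m[G→φ0] = [1, 1, 1, 1]
r1 m[G→φ1] = [1, 1, 1, 1]
r1 m[K→φ1] = [1, 1, 1, 1]
r2 m[φ0→Q] = [74, 87, 87, 78]
r2 m[φ0→H] = [88, 76, 76, 86]
r2 m[φ0→G] = [82, 65, 84, 95]
r2 m[φ1→D] = [80, 72, 84, 80]
r2 m[φ1→G] = [84, 86, 80, 66]
r2 m[φ1→K] = [76, 76, 75, 89]
r2 m[φ2→D] = [7, 2, 4, 6]
r2 m[φ3→Q] = [7, 2, 6, 5]
r2 m[Q→φ0] = [7, 2, 6, 5]
r2 m[Q→φ3] = [74, 87, 87, 78]
r2 m[D→φ1] = [7, 2, 4, 6]
r2 m[D→φ2] = [80, 72, 84, 80]
r2 m[H→φ0] = [1, 1, 1, 1]
r2 m[G→φ0] = [84, 86, 80, 66]
r2 m[G→φ1] = [82, 65, 84, 95]
r2 m[K→φ1] = [1, 1, 1, 1]
r3 m[φ0→Q] = [5898, 6894, 6666, 6010]
r3 m[φ0→H] = [33632, 27198, 29044, 35246]
r3 m[φ0→G] = [380, 317, 434, 473]
r3 m[φ1→D] = [6441, 5783, 6773, 6471]
r3 m[φ1→G] = [405, 404, 404, 307]
r3 m[φ1→K] = [27859, 30351, 29252, 35109]
r3 m[φ2→D] = [7, 2, 4, 6]
r3 m[φ3→Q] = [7, 2, 6, 5]
r3 m[Q→φ0] = [7, 2, 6, 5]
r3 m[Q→φ3] = [74, 87, 87, 78]
r3 m[D→φ1] = [7, 2, 4, 6]
r3 m[D→φ2] = [80, 72, 84, 80]
r3 m[H→φ0] = [1, 1, 1, 1]
r3 m[G→φ0] = [84, 86, 80, 66]
r3 m[G→φ1] = [82, 65, 84, 95]
r3 m[K→φ1] = [1, 1, 1, 1]
r4 m[φ0→Q] = [5898, 6894, 6666, 6010]
r4 m[φ0→H] = [33632, 27198, 29044, 35246]
r4 m[φ0→G] = [380, 317, 434, 473]
r4 m[φ1→D] = [6441, 5783, 6773, 6471]
r4 m[φ1→G] = [405, 404, 404, 307]
r4 m[φ1→K] = [27859, 30351, 29252, 35109]
r4 m[φ2→D] = [7, 2, 4, 6]
r4 m[φ3→Q] = [7, 2, 6, 5]
r4 m[Q→φ0] = [7, 2, 6, 5]
r4 m[Q→φ3] = [5898, 6894, 6666, 6010]
r4 m[D→φ1] = [7, 2, 4, 6]
r4 m[D→φ2] = [6441, 5783, 6773, 6471]
r4 m[H→φ0] = [1, 1, 1, 1]
r4 m[G→φ0] = [405, 404, 404, 307]
r4 m[G→φ1] = [380, 317, 434, 473]
r4 m[K→φ1] = [1, 1, 1, 1]
r5 m[φ0→Q] = [28651, 33236, 32066, 28618]
r5 m[φ0→H] = [162133, 129260, 140664, 170458]
r5 m[φ0→G] = [380, 317, 434, 473]
r5 m[φ1→D] = [31753, 28419, 33141, 31807]
r5 m[φ1→G] = [405, 404, 404, 307]
r5 m[φ1→K] = [135709, 150539, 145168, 171099]
r5 m[φ2→D] = [7, 2, 4, 6]
r5 m[φ3→Q] = [7, 2, 6, 5]
r5 m[Q→φ0] = [7, 2, 6, 5]
r5 m[Q→φ3] = [5898, 6894, 6666, 6010]
r5 m[D→φ1] = [7, 2, 4, 6]
r5 m[D→φ2] = [6441, 5783, 6773, 6471]
r5 m[H→φ0] = [1, 1, 1, 1]
r5 m[G→φ0] = [405, 404, 404, 307]
r5 m[G→φ1] = [380, 317, 434, 473]
r5 m[K→φ1] = [1, 1, 1, 1]
r6 m[φ0→Q] = [28651, 33236, 32066, 28618]
r6 m[φ0→H] = [162133, 129260, 140664, 170458]
r6 m[φ0→G] = [380, 317, 434, 473]
r6 m[φ1→D] = [31753, 28419, 33141, 31807]
r6 m[φ1→G] = [405, 404, 404, 307]
r6 m[φ1→K] = [135709, 150539, 145168, 171099]
r6 m[φ2→D] = [7, 2, 4, 6]
r6 m[φ3→Q] = [7, 2, 6, 5]
r6 m[Q→φ0] = [7, 2, 6, 5]
r6 m[Q→φ3] = [28651, 33236, 32066, 28618]
r6 m[D→φ1] = [7, 2, 4, 6]
r6 m[D→φ2] = [31753, 28419, 33141, 31807]
r6 m[H→φ0] = [1, 1, 1, 1]
r6 m[G→φ0] = [405, 404, 404, 307]
r6 m[G→φ1] = [380, 317, 434, 473]
r6 m[K→φ1] = [1, 1, 1, 1]
r7 m[φ0→Q] = [28651, 33236, 32066, 28618]
r7 m[φ0→H] = [162133, 129260, 140664, 170458]
r7 m[φ0→G] = [380, 317, 434, 473]
r7 m[φ1→D] = [31753, 28419, 33141, 31807]
r7 m[φ1→G] = [405, 404, 404, 307]
r7 m[φ1→K] = [135709, 150539, 145168, 171099]
r7 m[φ2→D] = [7, 2, 4, 6]
r7 m[φ3→Q] = [7, 2, 6, 5]
r7 m[Q→φ0] = [7, 2, 6, 5]
r7 m[Q→φ3] = [28651, 33236, 32066, 28618]
r7 m[D→φ1] = [7, 2, 4, 6]
r7 m[D→φ2] = [31753, 28419, 33141, 31807]
r7 m[H→φ0] = [1, 1, 1, 1]
r7 m[G→φ0] = [405, 404, 404, 307]
r7 m[G→φ1] = [380, 317, 434, 473]
r7 m[K→φ1] = [1, 1, 1, 1]
fixed point reached at round 7
b[D] = ⊗ incoming = [222271, 56838, 132564, 190842]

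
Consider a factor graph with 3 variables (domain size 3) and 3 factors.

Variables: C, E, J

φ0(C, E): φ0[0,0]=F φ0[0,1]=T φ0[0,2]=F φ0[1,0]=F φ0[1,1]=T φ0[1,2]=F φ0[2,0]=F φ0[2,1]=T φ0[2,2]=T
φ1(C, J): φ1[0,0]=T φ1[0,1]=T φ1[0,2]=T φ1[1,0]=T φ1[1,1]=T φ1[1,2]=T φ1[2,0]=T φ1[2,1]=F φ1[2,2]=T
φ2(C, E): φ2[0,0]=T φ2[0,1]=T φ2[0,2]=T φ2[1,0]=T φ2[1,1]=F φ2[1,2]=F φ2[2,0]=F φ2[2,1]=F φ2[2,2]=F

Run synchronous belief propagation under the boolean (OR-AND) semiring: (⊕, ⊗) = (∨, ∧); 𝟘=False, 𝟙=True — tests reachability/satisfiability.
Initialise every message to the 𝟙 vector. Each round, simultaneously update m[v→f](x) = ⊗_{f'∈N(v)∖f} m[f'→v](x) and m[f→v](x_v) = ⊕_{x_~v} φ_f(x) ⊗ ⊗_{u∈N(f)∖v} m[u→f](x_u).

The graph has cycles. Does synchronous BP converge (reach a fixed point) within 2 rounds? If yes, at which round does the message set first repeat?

NOT CONVERGED within 2 rounds

init: all messages = 𝟙 over 3 values
r1 m[φ0→C] = [T, T, T]
r1 m[φ0→E] = [F, T, T]
r1 m[φ1→C] = [T, T, T]
r1 m[φ1→J] = [T, T, T]
r1 m[φ2→C] = [T, T, F]
r1 m[φ2→E] = [T, T, T]
r1 m[C→φ0] = [T, T, T]
r1 m[C→φ1] = [T, T, T]
r1 m[C→φ2] = [T, T, T]
r1 m[E→φ0] = [T, T, T]
r1 m[E→φ2] = [T, T, T]
r1 m[J→φ1] = [T, T, T]
r2 m[φ0→C] = [T, T, T]
r2 m[φ0→E] = [F, T, T]
r2 m[φ1→C] = [T, T, T]
r2 m[φ1→J] = [T, T, T]
r2 m[φ2→C] = [T, T, F]
r2 m[φ2→E] = [T, T, T]
r2 m[C→φ0] = [T, T, F]
r2 m[C→φ1] = [T, T, F]
r2 m[C→φ2] = [T, T, T]
r2 m[E→φ0] = [T, T, T]
r2 m[E→φ2] = [F, T, T]
r2 m[J→φ1] = [T, T, T]
no fixed point within 2 rounds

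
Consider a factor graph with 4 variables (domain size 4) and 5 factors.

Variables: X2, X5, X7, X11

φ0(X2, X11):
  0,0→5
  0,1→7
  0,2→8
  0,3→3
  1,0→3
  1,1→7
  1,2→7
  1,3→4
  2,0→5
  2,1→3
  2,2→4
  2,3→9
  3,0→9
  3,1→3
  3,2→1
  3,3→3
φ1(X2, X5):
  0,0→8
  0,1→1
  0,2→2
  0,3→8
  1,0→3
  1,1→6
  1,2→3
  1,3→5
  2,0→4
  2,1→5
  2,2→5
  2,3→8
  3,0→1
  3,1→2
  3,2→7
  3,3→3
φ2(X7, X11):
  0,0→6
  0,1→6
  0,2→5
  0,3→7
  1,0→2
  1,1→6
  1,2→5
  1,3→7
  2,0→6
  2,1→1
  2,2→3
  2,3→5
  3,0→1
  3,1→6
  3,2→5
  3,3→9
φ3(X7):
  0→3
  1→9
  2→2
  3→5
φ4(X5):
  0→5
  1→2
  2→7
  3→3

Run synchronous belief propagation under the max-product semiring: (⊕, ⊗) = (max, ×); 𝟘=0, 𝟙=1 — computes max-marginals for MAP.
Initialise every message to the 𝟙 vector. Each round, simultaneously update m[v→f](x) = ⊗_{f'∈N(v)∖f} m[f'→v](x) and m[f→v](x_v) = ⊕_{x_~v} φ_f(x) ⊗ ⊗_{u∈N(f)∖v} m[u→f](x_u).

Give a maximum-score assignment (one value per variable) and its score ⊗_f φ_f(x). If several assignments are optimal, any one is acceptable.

init: all messages = 𝟙 over 4 values
r1 m[φ0→X2] = [8, 7, 9, 9]
r1 m[φ0→X11] = [9, 7, 8, 9]
r1 m[φ1→X2] = [8, 6, 8, 7]
r1 m[φ1→X5] = [8, 6, 7, 8]
r1 m[φ2→X7] = [7, 7, 6, 9]
r1 m[φ2→X11] = [6, 6, 5, 9]
r1 m[φ3→X7] = [3, 9, 2, 5]
r1 m[φ4→X5] = [5, 2, 7, 3]
r1 m[X2→φ0] = [1, 1, 1, 1]
r1 m[X2→φ1] = [1, 1, 1, 1]
r1 m[X5→φ1] = [1, 1, 1, 1]
r1 m[X5→φ4] = [1, 1, 1, 1]
r1 m[X7→φ2] = [1, 1, 1, 1]
r1 m[X7→φ3] = [1, 1, 1, 1]
r1 m[X11→φ0] = [1, 1, 1, 1]
r1 m[X11→φ2] = [1, 1, 1, 1]
r2 m[φ0→X2] = [8, 7, 9, 9]
r2 m[φ0→X11] = [9, 7, 8, 9]
r2 m[φ1→X2] = [8, 6, 8, 7]
r2 m[φ1→X5] = [8, 6, 7, 8]
r2 m[φ2→X7] = [7, 7, 6, 9]
r2 m[φ2→X11] = [6, 6, 5, 9]
r2 m[φ3→X7] = [3, 9, 2, 5]
r2 m[φ4→X5] = [5, 2, 7, 3]
r2 m[X2→φ0] = [8, 6, 8, 7]
r2 m[X2→φ1] = [8, 7, 9, 9]
r2 m[X5→φ1] = [5, 2, 7, 3]
r2 m[X5→φ4] = [8, 6, 7, 8]
r2 m[X7→φ2] = [3, 9, 2, 5]
r2 m[X7→φ3] = [7, 7, 6, 9]
r2 m[X11→φ0] = [6, 6, 5, 9]
r2 m[X11→φ2] = [9, 7, 8, 9]
r3 m[φ0→X2] = [42, 42, 81, 54]
r3 m[φ0→X11] = [63, 56, 64, 72]
r3 m[φ1→X2] = [40, 21, 35, 49]
r3 m[φ1→X5] = [64, 45, 63, 72]
r3 m[φ2→X7] = [63, 63, 54, 81]
r3 m[φ2→X11] = [18, 54, 45, 63]
r3 m[φ3→X7] = [3, 9, 2, 5]
r3 m[φ4→X5] = [5, 2, 7, 3]
r3 m[X2→φ0] = [8, 6, 8, 7]
r3 m[X2→φ1] = [8, 7, 9, 9]
r3 m[X5→φ1] = [5, 2, 7, 3]
r3 m[X5→φ4] = [8, 6, 7, 8]
r3 m[X7→φ2] = [3, 9, 2, 5]
r3 m[X7→φ3] = [7, 7, 6, 9]
r3 m[X11→φ0] = [6, 6, 5, 9]
r3 m[X11→φ2] = [9, 7, 8, 9]
r4 m[φ0→X2] = [42, 42, 81, 54]
r4 m[φ0→X11] = [63, 56, 64, 72]
r4 m[φ1→X2] = [40, 21, 35, 49]
r4 m[φ1→X5] = [64, 45, 63, 72]
r4 m[φ2→X7] = [63, 63, 54, 81]
r4 m[φ2→X11] = [18, 54, 45, 63]
r4 m[φ3→X7] = [3, 9, 2, 5]
r4 m[φ4→X5] = [5, 2, 7, 3]
r4 m[X2→φ0] = [40, 21, 35, 49]
r4 m[X2→φ1] = [42, 42, 81, 54]
r4 m[X5→φ1] = [5, 2, 7, 3]
r4 m[X5→φ4] = [64, 45, 63, 72]
r4 m[X7→φ2] = [3, 9, 2, 5]
r4 m[X7→φ3] = [63, 63, 54, 81]
r4 m[X11→φ0] = [18, 54, 45, 63]
r4 m[X11→φ2] = [63, 56, 64, 72]
r5 m[φ0→X2] = [378, 378, 567, 189]
r5 m[φ0→X11] = [441, 280, 320, 315]
r5 m[φ1→X2] = [40, 21, 35, 49]
r5 m[φ1→X5] = [336, 405, 405, 648]
r5 m[φ2→X7] = [504, 504, 378, 648]
r5 m[φ2→X11] = [18, 54, 45, 63]
r5 m[φ3→X7] = [3, 9, 2, 5]
r5 m[φ4→X5] = [5, 2, 7, 3]
r5 m[X2→φ0] = [40, 21, 35, 49]
r5 m[X2→φ1] = [42, 42, 81, 54]
r5 m[X5→φ1] = [5, 2, 7, 3]
r5 m[X5→φ4] = [64, 45, 63, 72]
r5 m[X7→φ2] = [3, 9, 2, 5]
r5 m[X7→φ3] = [63, 63, 54, 81]
r5 m[X11→φ0] = [18, 54, 45, 63]
r5 m[X11→φ2] = [63, 56, 64, 72]
r6 m[φ0→X2] = [378, 378, 567, 189]
r6 m[φ0→X11] = [441, 280, 320, 315]
r6 m[φ1→X2] = [40, 21, 35, 49]
r6 m[φ1→X5] = [336, 405, 405, 648]
r6 m[φ2→X7] = [504, 504, 378, 648]
r6 m[φ2→X11] = [18, 54, 45, 63]
r6 m[φ3→X7] = [3, 9, 2, 5]
r6 m[φ4→X5] = [5, 2, 7, 3]
r6 m[X2→φ0] = [40, 21, 35, 49]
r6 m[X2→φ1] = [378, 378, 567, 189]
r6 m[X5→φ1] = [5, 2, 7, 3]
r6 m[X5→φ4] = [336, 405, 405, 648]
r6 m[X7→φ2] = [3, 9, 2, 5]
r6 m[X7→φ3] = [504, 504, 378, 648]
r6 m[X11→φ0] = [18, 54, 45, 63]
r6 m[X11→φ2] = [441, 280, 320, 315]
r7 m[φ0→X2] = [378, 378, 567, 189]
r7 m[φ0→X11] = [441, 280, 320, 315]
r7 m[φ1→X2] = [40, 21, 35, 49]
r7 m[φ1→X5] = [3024, 2835, 2835, 4536]
r7 m[φ2→X7] = [2646, 2205, 2646, 2835]
r7 m[φ2→X11] = [18, 54, 45, 63]
r7 m[φ3→X7] = [3, 9, 2, 5]
r7 m[φ4→X5] = [5, 2, 7, 3]
r7 m[X2→φ0] = [40, 21, 35, 49]
r7 m[X2→φ1] = [378, 378, 567, 189]
r7 m[X5→φ1] = [5, 2, 7, 3]
r7 m[X5→φ4] = [336, 405, 405, 648]
r7 m[X7→φ2] = [3, 9, 2, 5]
r7 m[X7→φ3] = [504, 504, 378, 648]
r7 m[X11→φ0] = [18, 54, 45, 63]
r7 m[X11→φ2] = [441, 280, 320, 315]
r8 m[φ0→X2] = [378, 378, 567, 189]
r8 m[φ0→X11] = [441, 280, 320, 315]
r8 m[φ1→X2] = [40, 21, 35, 49]
r8 m[φ1→X5] = [3024, 2835, 2835, 4536]
r8 m[φ2→X7] = [2646, 2205, 2646, 2835]
r8 m[φ2→X11] = [18, 54, 45, 63]
r8 m[φ3→X7] = [3, 9, 2, 5]
r8 m[φ4→X5] = [5, 2, 7, 3]
r8 m[X2→φ0] = [40, 21, 35, 49]
r8 m[X2→φ1] = [378, 378, 567, 189]
r8 m[X5→φ1] = [5, 2, 7, 3]
r8 m[X5→φ4] = [3024, 2835, 2835, 4536]
r8 m[X7→φ2] = [3, 9, 2, 5]
r8 m[X7→φ3] = [2646, 2205, 2646, 2835]
r8 m[X11→φ0] = [18, 54, 45, 63]
r8 m[X11→φ2] = [441, 280, 320, 315]
r9 m[φ0→X2] = [378, 378, 567, 189]
r9 m[φ0→X11] = [441, 280, 320, 315]
r9 m[φ1→X2] = [40, 21, 35, 49]
r9 m[φ1→X5] = [3024, 2835, 2835, 4536]
r9 m[φ2→X7] = [2646, 2205, 2646, 2835]
r9 m[φ2→X11] = [18, 54, 45, 63]
r9 m[φ3→X7] = [3, 9, 2, 5]
r9 m[φ4→X5] = [5, 2, 7, 3]
r9 m[X2→φ0] = [40, 21, 35, 49]
r9 m[X2→φ1] = [378, 378, 567, 189]
r9 m[X5→φ1] = [5, 2, 7, 3]
r9 m[X5→φ4] = [3024, 2835, 2835, 4536]
r9 m[X7→φ2] = [3, 9, 2, 5]
r9 m[X7→φ3] = [2646, 2205, 2646, 2835]
r9 m[X11→φ0] = [18, 54, 45, 63]
r9 m[X11→φ2] = [441, 280, 320, 315]
fixed point reached at round 9
traceback from X2: (X2=2, X5=2, X7=1, X11=3), score=19845

assignment: (X2=2, X5=2, X7=1, X11=3); score = 19845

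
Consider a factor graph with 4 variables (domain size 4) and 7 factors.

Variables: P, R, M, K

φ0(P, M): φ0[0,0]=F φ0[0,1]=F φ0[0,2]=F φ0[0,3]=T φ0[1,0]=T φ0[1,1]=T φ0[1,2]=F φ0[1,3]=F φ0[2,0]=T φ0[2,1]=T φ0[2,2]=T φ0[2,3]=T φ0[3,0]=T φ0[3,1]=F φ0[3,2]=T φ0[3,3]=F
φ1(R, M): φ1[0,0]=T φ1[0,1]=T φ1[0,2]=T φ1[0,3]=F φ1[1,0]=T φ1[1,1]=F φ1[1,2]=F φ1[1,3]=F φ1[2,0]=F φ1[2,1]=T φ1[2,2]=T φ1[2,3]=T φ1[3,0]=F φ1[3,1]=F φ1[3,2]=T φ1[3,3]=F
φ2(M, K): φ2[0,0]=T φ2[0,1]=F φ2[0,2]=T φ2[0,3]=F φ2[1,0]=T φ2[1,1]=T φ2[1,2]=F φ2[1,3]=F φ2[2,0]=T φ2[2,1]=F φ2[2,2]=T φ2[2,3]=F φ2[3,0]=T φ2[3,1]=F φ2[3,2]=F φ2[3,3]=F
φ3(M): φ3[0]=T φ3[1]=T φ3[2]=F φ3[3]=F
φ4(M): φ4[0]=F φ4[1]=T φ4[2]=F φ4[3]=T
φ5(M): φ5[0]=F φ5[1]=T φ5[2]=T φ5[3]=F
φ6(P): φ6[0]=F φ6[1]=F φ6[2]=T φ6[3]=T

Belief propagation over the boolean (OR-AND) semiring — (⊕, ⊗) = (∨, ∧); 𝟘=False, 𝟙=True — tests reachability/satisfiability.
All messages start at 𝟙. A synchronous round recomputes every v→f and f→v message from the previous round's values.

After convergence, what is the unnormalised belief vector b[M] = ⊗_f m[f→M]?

init: all messages = 𝟙 over 4 values
r1 m[φ0→P] = [T, T, T, T]
r1 m[φ0→M] = [T, T, T, T]
r1 m[φ1→R] = [T, T, T, T]
r1 m[φ1→M] = [T, T, T, T]
r1 m[φ2→M] = [T, T, T, T]
r1 m[φ2→K] = [T, T, T, F]
r1 m[φ3→M] = [T, T, F, F]
r1 m[φ4→M] = [F, T, F, T]
r1 m[φ5→M] = [F, T, T, F]
r1 m[φ6→P] = [F, F, T, T]
r1 m[P→φ0] = [T, T, T, T]
r1 m[P→φ6] = [T, T, T, T]
r1 m[R→φ1] = [T, T, T, T]
r1 m[M→φ0] = [T, T, T, T]
r1 m[M→φ1] = [T, T, T, T]
r1 m[M→φ2] = [T, T, T, T]
r1 m[M→φ3] = [T, T, T, T]
r1 m[M→φ4] = [T, T, T, T]
r1 m[M→φ5] = [T, T, T, T]
r1 m[K→φ2] = [T, T, T, T]
r2 m[φ0→P] = [T, T, T, T]
r2 m[φ0→M] = [T, T, T, T]
r2 m[φ1→R] = [T, T, T, T]
r2 m[φ1→M] = [T, T, T, T]
r2 m[φ2→M] = [T, T, T, T]
r2 m[φ2→K] = [T, T, T, F]
r2 m[φ3→M] = [T, T, F, F]
r2 m[φ4→M] = [F, T, F, T]
r2 m[φ5→M] = [F, T, T, F]
r2 m[φ6→P] = [F, F, T, T]
r2 m[P→φ0] = [F, F, T, T]
r2 m[P→φ6] = [T, T, T, T]
r2 m[R→φ1] = [T, T, T, T]
r2 m[M→φ0] = [F, T, F, F]
r2 m[M→φ1] = [F, T, F, F]
r2 m[M→φ2] = [F, T, F, F]
r2 m[M→φ3] = [F, T, F, F]
r2 m[M→φ4] = [F, T, F, F]
r2 m[M→φ5] = [F, T, F, F]
r2 m[K→φ2] = [T, T, T, T]
r3 m[φ0→P] = [F, T, T, F]
r3 m[φ0→M] = [T, T, T, T]
r3 m[φ1→R] = [T, F, T, F]
r3 m[φ1→M] = [T, T, T, T]
r3 m[φ2→M] = [T, T, T, T]
r3 m[φ2→K] = [T, T, F, F]
r3 m[φ3→M] = [T, T, F, F]
r3 m[φ4→M] = [F, T, F, T]
r3 m[φ5→M] = [F, T, T, F]
r3 m[φ6→P] = [F, F, T, T]
r3 m[P→φ0] = [F, F, T, T]
r3 m[P→φ6] = [T, T, T, T]
r3 m[R→φ1] = [T, T, T, T]
r3 m[M→φ0] = [F, T, F, F]
r3 m[M→φ1] = [F, T, F, F]
r3 m[M→φ2] = [F, T, F, F]
r3 m[M→φ3] = [F, T, F, F]
r3 m[M→φ4] = [F, T, F, F]
r3 m[M→φ5] = [F, T, F, F]
r3 m[K→φ2] = [T, T, T, T]
r4 m[φ0→P] = [F, T, T, F]
r4 m[φ0→M] = [T, T, T, T]
r4 m[φ1→R] = [T, F, T, F]
r4 m[φ1→M] = [T, T, T, T]
r4 m[φ2→M] = [T, T, T, T]
r4 m[φ2→K] = [T, T, F, F]
r4 m[φ3→M] = [T, T, F, F]
r4 m[φ4→M] = [F, T, F, T]
r4 m[φ5→M] = [F, T, T, F]
r4 m[φ6→P] = [F, F, T, T]
r4 m[P→φ0] = [F, F, T, T]
r4 m[P→φ6] = [F, T, T, F]
r4 m[R→φ1] = [T, T, T, T]
r4 m[M→φ0] = [F, T, F, F]
r4 m[M→φ1] = [F, T, F, F]
r4 m[M→φ2] = [F, T, F, F]
r4 m[M→φ3] = [F, T, F, F]
r4 m[M→φ4] = [F, T, F, F]
r4 m[M→φ5] = [F, T, F, F]
r4 m[K→φ2] = [T, T, T, T]
r5 m[φ0→P] = [F, T, T, F]
r5 m[φ0→M] = [T, T, T, T]
r5 m[φ1→R] = [T, F, T, F]
r5 m[φ1→M] = [T, T, T, T]
r5 m[φ2→M] = [T, T, T, T]
r5 m[φ2→K] = [T, T, F, F]
r5 m[φ3→M] = [T, T, F, F]
r5 m[φ4→M] = [F, T, F, T]
r5 m[φ5→M] = [F, T, T, F]
r5 m[φ6→P] = [F, F, T, T]
r5 m[P→φ0] = [F, F, T, T]
r5 m[P→φ6] = [F, T, T, F]
r5 m[R→φ1] = [T, T, T, T]
r5 m[M→φ0] = [F, T, F, F]
r5 m[M→φ1] = [F, T, F, F]
r5 m[M→φ2] = [F, T, F, F]
r5 m[M→φ3] = [F, T, F, F]
r5 m[M→φ4] = [F, T, F, F]
r5 m[M→φ5] = [F, T, F, F]
r5 m[K→φ2] = [T, T, T, T]
fixed point reached at round 5
b[M] = ⊗ incoming = [F, T, F, F]

b[M] = [F, T, F, F]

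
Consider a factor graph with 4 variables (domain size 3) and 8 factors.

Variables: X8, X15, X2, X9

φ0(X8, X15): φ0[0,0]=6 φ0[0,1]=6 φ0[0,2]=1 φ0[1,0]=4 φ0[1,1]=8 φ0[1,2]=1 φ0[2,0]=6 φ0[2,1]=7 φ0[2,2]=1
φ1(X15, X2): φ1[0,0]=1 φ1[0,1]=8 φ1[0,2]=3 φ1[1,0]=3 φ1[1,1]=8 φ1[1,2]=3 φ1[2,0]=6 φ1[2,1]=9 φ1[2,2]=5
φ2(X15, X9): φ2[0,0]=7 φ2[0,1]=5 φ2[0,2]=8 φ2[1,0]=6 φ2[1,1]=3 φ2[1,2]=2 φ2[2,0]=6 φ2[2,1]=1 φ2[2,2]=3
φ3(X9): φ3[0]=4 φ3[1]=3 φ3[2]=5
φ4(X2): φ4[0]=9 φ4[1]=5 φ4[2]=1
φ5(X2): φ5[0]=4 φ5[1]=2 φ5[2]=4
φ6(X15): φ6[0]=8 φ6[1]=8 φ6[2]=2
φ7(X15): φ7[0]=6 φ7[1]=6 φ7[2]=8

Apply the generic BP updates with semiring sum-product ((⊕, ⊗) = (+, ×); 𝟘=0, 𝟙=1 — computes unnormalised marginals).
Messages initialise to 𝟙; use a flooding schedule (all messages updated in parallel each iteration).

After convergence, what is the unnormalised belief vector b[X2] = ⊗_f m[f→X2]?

b[X2] = [7411392, 8748480, 1325376]

init: all messages = 𝟙 over 3 values
r1 m[φ0→X8] = [13, 13, 14]
r1 m[φ0→X15] = [16, 21, 3]
r1 m[φ1→X15] = [12, 14, 20]
r1 m[φ1→X2] = [10, 25, 11]
r1 m[φ2→X15] = [20, 11, 10]
r1 m[φ2→X9] = [19, 9, 13]
r1 m[φ3→X9] = [4, 3, 5]
r1 m[φ4→X2] = [9, 5, 1]
r1 m[φ5→X2] = [4, 2, 4]
r1 m[φ6→X15] = [8, 8, 2]
r1 m[φ7→X15] = [6, 6, 8]
r1 m[X8→φ0] = [1, 1, 1]
r1 m[X15→φ0] = [1, 1, 1]
r1 m[X15→φ1] = [1, 1, 1]
r1 m[X15→φ2] = [1, 1, 1]
r1 m[X15→φ6] = [1, 1, 1]
r1 m[X15→φ7] = [1, 1, 1]
r1 m[X2→φ1] = [1, 1, 1]
r1 m[X2→φ4] = [1, 1, 1]
r1 m[X2→φ5] = [1, 1, 1]
r1 m[X9→φ2] = [1, 1, 1]
r1 m[X9→φ3] = [1, 1, 1]
r2 m[φ0→X8] = [13, 13, 14]
r2 m[φ0→X15] = [16, 21, 3]
r2 m[φ1→X15] = [12, 14, 20]
r2 m[φ1→X2] = [10, 25, 11]
r2 m[φ2→X15] = [20, 11, 10]
r2 m[φ2→X9] = [19, 9, 13]
r2 m[φ3→X9] = [4, 3, 5]
r2 m[φ4→X2] = [9, 5, 1]
r2 m[φ5→X2] = [4, 2, 4]
r2 m[φ6→X15] = [8, 8, 2]
r2 m[φ7→X15] = [6, 6, 8]
r2 m[X8→φ0] = [1, 1, 1]
r2 m[X15→φ0] = [11520, 7392, 3200]
r2 m[X15→φ1] = [15360, 11088, 480]
r2 m[X15→φ2] = [9216, 14112, 960]
r2 m[X15→φ6] = [23040, 19404, 4800]
r2 m[X15→φ7] = [30720, 25872, 1200]
r2 m[X2→φ1] = [36, 10, 4]
r2 m[X2→φ4] = [40, 50, 44]
r2 m[X2→φ5] = [90, 125, 11]
r2 m[X9→φ2] = [4, 3, 5]
r2 m[X9→φ3] = [19, 9, 13]
r3 m[φ0→X8] = [116672, 108416, 124064]
r3 m[φ0→X15] = [16, 21, 3]
r3 m[φ1→X15] = [128, 200, 326]
r3 m[φ1→X2] = [51504, 215904, 81744]
r3 m[φ2→X15] = [83, 43, 42]
r3 m[φ2→X9] = [154944, 89376, 104832]
r3 m[φ3→X9] = [4, 3, 5]
r3 m[φ4→X2] = [9, 5, 1]
r3 m[φ5→X2] = [4, 2, 4]
r3 m[φ6→X15] = [8, 8, 2]
r3 m[φ7→X15] = [6, 6, 8]
r3 m[X8→φ0] = [1, 1, 1]
r3 m[X15→φ0] = [11520, 7392, 3200]
r3 m[X15→φ1] = [15360, 11088, 480]
r3 m[X15→φ2] = [9216, 14112, 960]
r3 m[X15→φ6] = [23040, 19404, 4800]
r3 m[X15→φ7] = [30720, 25872, 1200]
r3 m[X2→φ1] = [36, 10, 4]
r3 m[X2→φ4] = [40, 50, 44]
r3 m[X2→φ5] = [90, 125, 11]
r3 m[X9→φ2] = [4, 3, 5]
r3 m[X9→φ3] = [19, 9, 13]
r4 m[φ0→X8] = [116672, 108416, 124064]
r4 m[φ0→X15] = [16, 21, 3]
r4 m[φ1→X15] = [128, 200, 326]
r4 m[φ1→X2] = [51504, 215904, 81744]
r4 m[φ2→X15] = [83, 43, 42]
r4 m[φ2→X9] = [154944, 89376, 104832]
r4 m[φ3→X9] = [4, 3, 5]
r4 m[φ4→X2] = [9, 5, 1]
r4 m[φ5→X2] = [4, 2, 4]
r4 m[φ6→X15] = [8, 8, 2]
r4 m[φ7→X15] = [6, 6, 8]
r4 m[X8→φ0] = [1, 1, 1]
r4 m[X15→φ0] = [509952, 412800, 219072]
r4 m[X15→φ1] = [63744, 43344, 2016]
r4 m[X15→φ2] = [98304, 201600, 15648]
r4 m[X15→φ6] = [1019904, 1083600, 328608]
r4 m[X15→φ7] = [1359872, 1444800, 82152]
r4 m[X2→φ1] = [36, 10, 4]
r4 m[X2→φ4] = [206016, 431808, 326976]
r4 m[X2→φ5] = [463536, 1079520, 81744]
r4 m[X9→φ2] = [4, 3, 5]
r4 m[X9→φ3] = [154944, 89376, 104832]
r5 m[φ0→X8] = [5755584, 5561280, 6168384]
r5 m[φ0→X15] = [16, 21, 3]
r5 m[φ1→X15] = [128, 200, 326]
r5 m[φ1→X2] = [205872, 874848, 331344]
r5 m[φ2→X15] = [83, 43, 42]
r5 m[φ2→X9] = [1991616, 1111968, 1236576]
r5 m[φ3→X9] = [4, 3, 5]
r5 m[φ4→X2] = [9, 5, 1]
r5 m[φ5→X2] = [4, 2, 4]
r5 m[φ6→X15] = [8, 8, 2]
r5 m[φ7→X15] = [6, 6, 8]
r5 m[X8→φ0] = [1, 1, 1]
r5 m[X15→φ0] = [509952, 412800, 219072]
r5 m[X15→φ1] = [63744, 43344, 2016]
r5 m[X15→φ2] = [98304, 201600, 15648]
r5 m[X15→φ6] = [1019904, 1083600, 328608]
r5 m[X15→φ7] = [1359872, 1444800, 82152]
r5 m[X2→φ1] = [36, 10, 4]
r5 m[X2→φ4] = [206016, 431808, 326976]
r5 m[X2→φ5] = [463536, 1079520, 81744]
r5 m[X9→φ2] = [4, 3, 5]
r5 m[X9→φ3] = [154944, 89376, 104832]
r6 m[φ0→X8] = [5755584, 5561280, 6168384]
r6 m[φ0→X15] = [16, 21, 3]
r6 m[φ1→X15] = [128, 200, 326]
r6 m[φ1→X2] = [205872, 874848, 331344]
r6 m[φ2→X15] = [83, 43, 42]
r6 m[φ2→X9] = [1991616, 1111968, 1236576]
r6 m[φ3→X9] = [4, 3, 5]
r6 m[φ4→X2] = [9, 5, 1]
r6 m[φ5→X2] = [4, 2, 4]
r6 m[φ6→X15] = [8, 8, 2]
r6 m[φ7→X15] = [6, 6, 8]
r6 m[X8→φ0] = [1, 1, 1]
r6 m[X15→φ0] = [509952, 412800, 219072]
r6 m[X15→φ1] = [63744, 43344, 2016]
r6 m[X15→φ2] = [98304, 201600, 15648]
r6 m[X15→φ6] = [1019904, 1083600, 328608]
r6 m[X15→φ7] = [1359872, 1444800, 82152]
r6 m[X2→φ1] = [36, 10, 4]
r6 m[X2→φ4] = [823488, 1749696, 1325376]
r6 m[X2→φ5] = [1852848, 4374240, 331344]
r6 m[X9→φ2] = [4, 3, 5]
r6 m[X9→φ3] = [1991616, 1111968, 1236576]
r7 m[φ0→X8] = [5755584, 5561280, 6168384]
r7 m[φ0→X15] = [16, 21, 3]
r7 m[φ1→X15] = [128, 200, 326]
r7 m[φ1→X2] = [205872, 874848, 331344]
r7 m[φ2→X15] = [83, 43, 42]
r7 m[φ2→X9] = [1991616, 1111968, 1236576]
r7 m[φ3→X9] = [4, 3, 5]
r7 m[φ4→X2] = [9, 5, 1]
r7 m[φ5→X2] = [4, 2, 4]
r7 m[φ6→X15] = [8, 8, 2]
r7 m[φ7→X15] = [6, 6, 8]
r7 m[X8→φ0] = [1, 1, 1]
r7 m[X15→φ0] = [509952, 412800, 219072]
r7 m[X15→φ1] = [63744, 43344, 2016]
r7 m[X15→φ2] = [98304, 201600, 15648]
r7 m[X15→φ6] = [1019904, 1083600, 328608]
r7 m[X15→φ7] = [1359872, 1444800, 82152]
r7 m[X2→φ1] = [36, 10, 4]
r7 m[X2→φ4] = [823488, 1749696, 1325376]
r7 m[X2→φ5] = [1852848, 4374240, 331344]
r7 m[X9→φ2] = [4, 3, 5]
r7 m[X9→φ3] = [1991616, 1111968, 1236576]
fixed point reached at round 7
b[X2] = ⊗ incoming = [7411392, 8748480, 1325376]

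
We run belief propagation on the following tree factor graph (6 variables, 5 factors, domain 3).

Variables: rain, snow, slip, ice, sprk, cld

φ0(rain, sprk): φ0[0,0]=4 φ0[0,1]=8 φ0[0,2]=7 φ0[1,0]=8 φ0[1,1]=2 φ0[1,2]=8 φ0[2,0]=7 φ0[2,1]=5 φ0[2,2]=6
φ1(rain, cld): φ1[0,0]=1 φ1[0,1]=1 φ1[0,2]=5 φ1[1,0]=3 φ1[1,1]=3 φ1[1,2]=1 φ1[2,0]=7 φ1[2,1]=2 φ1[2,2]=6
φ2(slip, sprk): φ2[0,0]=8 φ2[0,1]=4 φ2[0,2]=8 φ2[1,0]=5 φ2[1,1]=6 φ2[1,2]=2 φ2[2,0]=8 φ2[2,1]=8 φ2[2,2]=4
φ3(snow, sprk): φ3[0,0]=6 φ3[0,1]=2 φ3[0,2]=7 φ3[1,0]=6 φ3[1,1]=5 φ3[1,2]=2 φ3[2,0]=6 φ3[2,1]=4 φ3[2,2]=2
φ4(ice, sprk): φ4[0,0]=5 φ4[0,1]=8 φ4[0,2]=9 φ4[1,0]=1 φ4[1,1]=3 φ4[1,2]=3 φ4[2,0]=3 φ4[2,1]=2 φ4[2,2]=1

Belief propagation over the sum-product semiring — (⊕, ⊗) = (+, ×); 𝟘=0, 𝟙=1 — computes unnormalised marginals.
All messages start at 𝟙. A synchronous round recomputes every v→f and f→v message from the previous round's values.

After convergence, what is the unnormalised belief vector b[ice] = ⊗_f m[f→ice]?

init: all messages = 𝟙 over 3 values
r1 m[φ0→rain] = [19, 18, 18]
r1 m[φ0→sprk] = [19, 15, 21]
r1 m[φ1→rain] = [7, 7, 15]
r1 m[φ1→cld] = [11, 6, 12]
r1 m[φ2→slip] = [20, 13, 20]
r1 m[φ2→sprk] = [21, 18, 14]
r1 m[φ3→snow] = [15, 13, 12]
r1 m[φ3→sprk] = [18, 11, 11]
r1 m[φ4→ice] = [22, 7, 6]
r1 m[φ4→sprk] = [9, 13, 13]
r1 m[rain→φ0] = [1, 1, 1]
r1 m[rain→φ1] = [1, 1, 1]
r1 m[snow→φ3] = [1, 1, 1]
r1 m[slip→φ2] = [1, 1, 1]
r1 m[ice→φ4] = [1, 1, 1]
r1 m[sprk→φ0] = [1, 1, 1]
r1 m[sprk→φ2] = [1, 1, 1]
r1 m[sprk→φ3] = [1, 1, 1]
r1 m[sprk→φ4] = [1, 1, 1]
r1 m[cld→φ1] = [1, 1, 1]
r2 m[φ0→rain] = [19, 18, 18]
r2 m[φ0→sprk] = [19, 15, 21]
r2 m[φ1→rain] = [7, 7, 15]
r2 m[φ1→cld] = [11, 6, 12]
r2 m[φ2→slip] = [20, 13, 20]
r2 m[φ2→sprk] = [21, 18, 14]
r2 m[φ3→snow] = [15, 13, 12]
r2 m[φ3→sprk] = [18, 11, 11]
r2 m[φ4→ice] = [22, 7, 6]
r2 m[φ4→sprk] = [9, 13, 13]
r2 m[rain→φ0] = [7, 7, 15]
r2 m[rain→φ1] = [19, 18, 18]
r2 m[snow→φ3] = [1, 1, 1]
r2 m[slip→φ2] = [1, 1, 1]
r2 m[ice→φ4] = [1, 1, 1]
r2 m[sprk→φ0] = [3402, 2574, 2002]
r2 m[sprk→φ2] = [3078, 2145, 3003]
r2 m[sprk→φ3] = [3591, 3510, 3822]
r2 m[sprk→φ4] = [7182, 2970, 3234]
r2 m[cld→φ1] = [1, 1, 1]
r3 m[φ0→rain] = [48214, 48380, 48696]
r3 m[φ0→sprk] = [189, 145, 195]
r3 m[φ1→rain] = [7, 7, 15]
r3 m[φ1→cld] = [199, 109, 221]
r3 m[φ2→slip] = [57228, 34266, 53796]
r3 m[φ2→sprk] = [21, 18, 14]
r3 m[φ3→snow] = [55320, 46740, 43230]
r3 m[φ3→sprk] = [18, 11, 11]
r3 m[φ4→ice] = [88776, 25794, 30720]
r3 m[φ4→sprk] = [9, 13, 13]
r3 m[rain→φ0] = [7, 7, 15]
r3 m[rain→φ1] = [19, 18, 18]
r3 m[snow→φ3] = [1, 1, 1]
r3 m[slip→φ2] = [1, 1, 1]
r3 m[ice→φ4] = [1, 1, 1]
r3 m[sprk→φ0] = [3402, 2574, 2002]
r3 m[sprk→φ2] = [3078, 2145, 3003]
r3 m[sprk→φ3] = [3591, 3510, 3822]
r3 m[sprk→φ4] = [7182, 2970, 3234]
r3 m[cld→φ1] = [1, 1, 1]
r4 m[φ0→rain] = [48214, 48380, 48696]
r4 m[φ0→sprk] = [189, 145, 195]
r4 m[φ1→rain] = [7, 7, 15]
r4 m[φ1→cld] = [199, 109, 221]
r4 m[φ2→slip] = [57228, 34266, 53796]
r4 m[φ2→sprk] = [21, 18, 14]
r4 m[φ3→snow] = [55320, 46740, 43230]
r4 m[φ3→sprk] = [18, 11, 11]
r4 m[φ4→ice] = [88776, 25794, 30720]
r4 m[φ4→sprk] = [9, 13, 13]
r4 m[rain→φ0] = [7, 7, 15]
r4 m[rain→φ1] = [48214, 48380, 48696]
r4 m[snow→φ3] = [1, 1, 1]
r4 m[slip→φ2] = [1, 1, 1]
r4 m[ice→φ4] = [1, 1, 1]
r4 m[sprk→φ0] = [3402, 2574, 2002]
r4 m[sprk→φ2] = [30618, 20735, 27885]
r4 m[sprk→φ3] = [35721, 33930, 35490]
r4 m[sprk→φ4] = [71442, 28710, 30030]
r4 m[cld→φ1] = [1, 1, 1]
r5 m[φ0→rain] = [48214, 48380, 48696]
r5 m[φ0→sprk] = [189, 145, 195]
r5 m[φ1→rain] = [7, 7, 15]
r5 m[φ1→cld] = [534226, 290746, 581626]
r5 m[φ2→slip] = [550964, 333270, 522364]
r5 m[φ2→sprk] = [21, 18, 14]
r5 m[φ3→snow] = [530616, 454956, 421026]
r5 m[φ3→sprk] = [18, 11, 11]
r5 m[φ4→ice] = [857160, 247662, 301776]
r5 m[φ4→sprk] = [9, 13, 13]
r5 m[rain→φ0] = [7, 7, 15]
r5 m[rain→φ1] = [48214, 48380, 48696]
r5 m[snow→φ3] = [1, 1, 1]
r5 m[slip→φ2] = [1, 1, 1]
r5 m[ice→φ4] = [1, 1, 1]
r5 m[sprk→φ0] = [3402, 2574, 2002]
r5 m[sprk→φ2] = [30618, 20735, 27885]
r5 m[sprk→φ3] = [35721, 33930, 35490]
r5 m[sprk→φ4] = [71442, 28710, 30030]
r5 m[cld→φ1] = [1, 1, 1]
r6 m[φ0→rain] = [48214, 48380, 48696]
r6 m[φ0→sprk] = [189, 145, 195]
r6 m[φ1→rain] = [7, 7, 15]
r6 m[φ1→cld] = [534226, 290746, 581626]
r6 m[φ2→slip] = [550964, 333270, 522364]
r6 m[φ2→sprk] = [21, 18, 14]
r6 m[φ3→snow] = [530616, 454956, 421026]
r6 m[φ3→sprk] = [18, 11, 11]
r6 m[φ4→ice] = [857160, 247662, 301776]
r6 m[φ4→sprk] = [9, 13, 13]
r6 m[rain→φ0] = [7, 7, 15]
r6 m[rain→φ1] = [48214, 48380, 48696]
r6 m[snow→φ3] = [1, 1, 1]
r6 m[slip→φ2] = [1, 1, 1]
r6 m[ice→φ4] = [1, 1, 1]
r6 m[sprk→φ0] = [3402, 2574, 2002]
r6 m[sprk→φ2] = [30618, 20735, 27885]
r6 m[sprk→φ3] = [35721, 33930, 35490]
r6 m[sprk→φ4] = [71442, 28710, 30030]
r6 m[cld→φ1] = [1, 1, 1]
fixed point reached at round 6
b[ice] = ⊗ incoming = [857160, 247662, 301776]

b[ice] = [857160, 247662, 301776]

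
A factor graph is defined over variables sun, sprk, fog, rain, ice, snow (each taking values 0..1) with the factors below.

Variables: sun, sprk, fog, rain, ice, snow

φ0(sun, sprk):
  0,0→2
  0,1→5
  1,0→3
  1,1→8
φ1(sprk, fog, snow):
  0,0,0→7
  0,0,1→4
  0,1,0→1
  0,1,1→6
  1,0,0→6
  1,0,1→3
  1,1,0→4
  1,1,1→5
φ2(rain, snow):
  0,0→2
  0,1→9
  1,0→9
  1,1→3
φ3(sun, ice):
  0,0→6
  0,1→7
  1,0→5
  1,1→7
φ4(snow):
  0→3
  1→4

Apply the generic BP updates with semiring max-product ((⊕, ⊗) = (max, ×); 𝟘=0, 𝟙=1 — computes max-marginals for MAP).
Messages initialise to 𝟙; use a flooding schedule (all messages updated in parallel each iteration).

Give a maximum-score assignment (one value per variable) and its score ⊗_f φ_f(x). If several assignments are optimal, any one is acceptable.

init: all messages = 𝟙 over 2 values
r1 m[φ0→sun] = [5, 8]
r1 m[φ0→sprk] = [3, 8]
r1 m[φ1→sprk] = [7, 6]
r1 m[φ1→fog] = [7, 6]
r1 m[φ1→snow] = [7, 6]
r1 m[φ2→rain] = [9, 9]
r1 m[φ2→snow] = [9, 9]
r1 m[φ3→sun] = [7, 7]
r1 m[φ3→ice] = [6, 7]
r1 m[φ4→snow] = [3, 4]
r1 m[sun→φ0] = [1, 1]
r1 m[sun→φ3] = [1, 1]
r1 m[sprk→φ0] = [1, 1]
r1 m[sprk→φ1] = [1, 1]
r1 m[fog→φ1] = [1, 1]
r1 m[rain→φ2] = [1, 1]
r1 m[ice→φ3] = [1, 1]
r1 m[snow→φ1] = [1, 1]
r1 m[snow→φ2] = [1, 1]
r1 m[snow→φ4] = [1, 1]
r2 m[φ0→sun] = [5, 8]
r2 m[φ0→sprk] = [3, 8]
r2 m[φ1→sprk] = [7, 6]
r2 m[φ1→fog] = [7, 6]
r2 m[φ1→snow] = [7, 6]
r2 m[φ2→rain] = [9, 9]
r2 m[φ2→snow] = [9, 9]
r2 m[φ3→sun] = [7, 7]
r2 m[φ3→ice] = [6, 7]
r2 m[φ4→snow] = [3, 4]
r2 m[sun→φ0] = [7, 7]
r2 m[sun→φ3] = [5, 8]
r2 m[sprk→φ0] = [7, 6]
r2 m[sprk→φ1] = [3, 8]
r2 m[fog→φ1] = [1, 1]
r2 m[rain→φ2] = [1, 1]
r2 m[ice→φ3] = [1, 1]
r2 m[snow→φ1] = [27, 36]
r2 m[snow→φ2] = [21, 24]
r2 m[snow→φ4] = [63, 54]
r3 m[φ0→sun] = [30, 48]
r3 m[φ0→sprk] = [21, 56]
r3 m[φ1→sprk] = [216, 180]
r3 m[φ1→fog] = [1296, 1440]
r3 m[φ1→snow] = [48, 40]
r3 m[φ2→rain] = [216, 189]
r3 m[φ2→snow] = [9, 9]
r3 m[φ3→sun] = [7, 7]
r3 m[φ3→ice] = [40, 56]
r3 m[φ4→snow] = [3, 4]
r3 m[sun→φ0] = [7, 7]
r3 m[sun→φ3] = [5, 8]
r3 m[sprk→φ0] = [7, 6]
r3 m[sprk→φ1] = [3, 8]
r3 m[fog→φ1] = [1, 1]
r3 m[rain→φ2] = [1, 1]
r3 m[ice→φ3] = [1, 1]
r3 m[snow→φ1] = [27, 36]
r3 m[snow→φ2] = [21, 24]
r3 m[snow→φ4] = [63, 54]
r4 m[φ0→sun] = [30, 48]
r4 m[φ0→sprk] = [21, 56]
r4 m[φ1→sprk] = [216, 180]
r4 m[φ1→fog] = [1296, 1440]
r4 m[φ1→snow] = [48, 40]
r4 m[φ2→rain] = [216, 189]
r4 m[φ2→snow] = [9, 9]
r4 m[φ3→sun] = [7, 7]
r4 m[φ3→ice] = [40, 56]
r4 m[φ4→snow] = [3, 4]
r4 m[sun→φ0] = [7, 7]
r4 m[sun→φ3] = [30, 48]
r4 m[sprk→φ0] = [216, 180]
r4 m[sprk→φ1] = [21, 56]
r4 m[fog→φ1] = [1, 1]
r4 m[rain→φ2] = [1, 1]
r4 m[ice→φ3] = [1, 1]
r4 m[snow→φ1] = [27, 36]
r4 m[snow→φ2] = [144, 160]
r4 m[snow→φ4] = [432, 360]
r5 m[φ0→sun] = [900, 1440]
r5 m[φ0→sprk] = [21, 56]
r5 m[φ1→sprk] = [216, 180]
r5 m[φ1→fog] = [9072, 10080]
r5 m[φ1→snow] = [336, 280]
r5 m[φ2→rain] = [1440, 1296]
r5 m[φ2→snow] = [9, 9]
r5 m[φ3→sun] = [7, 7]
r5 m[φ3→ice] = [240, 336]
r5 m[φ4→snow] = [3, 4]
r5 m[sun→φ0] = [7, 7]
r5 m[sun→φ3] = [30, 48]
r5 m[sprk→φ0] = [216, 180]
r5 m[sprk→φ1] = [21, 56]
r5 m[fog→φ1] = [1, 1]
r5 m[rain→φ2] = [1, 1]
r5 m[ice→φ3] = [1, 1]
r5 m[snow→φ1] = [27, 36]
r5 m[snow→φ2] = [144, 160]
r5 m[snow→φ4] = [432, 360]
r6 m[φ0→sun] = [900, 1440]
r6 m[φ0→sprk] = [21, 56]
r6 m[φ1→sprk] = [216, 180]
r6 m[φ1→fog] = [9072, 10080]
r6 m[φ1→snow] = [336, 280]
r6 m[φ2→rain] = [1440, 1296]
r6 m[φ2→snow] = [9, 9]
r6 m[φ3→sun] = [7, 7]
r6 m[φ3→ice] = [240, 336]
r6 m[φ4→snow] = [3, 4]
r6 m[sun→φ0] = [7, 7]
r6 m[sun→φ3] = [900, 1440]
r6 m[sprk→φ0] = [216, 180]
r6 m[sprk→φ1] = [21, 56]
r6 m[fog→φ1] = [1, 1]
r6 m[rain→φ2] = [1, 1]
r6 m[ice→φ3] = [1, 1]
r6 m[snow→φ1] = [27, 36]
r6 m[snow→φ2] = [1008, 1120]
r6 m[snow→φ4] = [3024, 2520]
r7 m[φ0→sun] = [900, 1440]
r7 m[φ0→sprk] = [21, 56]
r7 m[φ1→sprk] = [216, 180]
r7 m[φ1→fog] = [9072, 10080]
r7 m[φ1→snow] = [336, 280]
r7 m[φ2→rain] = [10080, 9072]
r7 m[φ2→snow] = [9, 9]
r7 m[φ3→sun] = [7, 7]
r7 m[φ3→ice] = [7200, 10080]
r7 m[φ4→snow] = [3, 4]
r7 m[sun→φ0] = [7, 7]
r7 m[sun→φ3] = [900, 1440]
r7 m[sprk→φ0] = [216, 180]
r7 m[sprk→φ1] = [21, 56]
r7 m[fog→φ1] = [1, 1]
r7 m[rain→φ2] = [1, 1]
r7 m[ice→φ3] = [1, 1]
r7 m[snow→φ1] = [27, 36]
r7 m[snow→φ2] = [1008, 1120]
r7 m[snow→φ4] = [3024, 2520]
r8 m[φ0→sun] = [900, 1440]
r8 m[φ0→sprk] = [21, 56]
r8 m[φ1→sprk] = [216, 180]
r8 m[φ1→fog] = [9072, 10080]
r8 m[φ1→snow] = [336, 280]
r8 m[φ2→rain] = [10080, 9072]
r8 m[φ2→snow] = [9, 9]
r8 m[φ3→sun] = [7, 7]
r8 m[φ3→ice] = [7200, 10080]
r8 m[φ4→snow] = [3, 4]
r8 m[sun→φ0] = [7, 7]
r8 m[sun→φ3] = [900, 1440]
r8 m[sprk→φ0] = [216, 180]
r8 m[sprk→φ1] = [21, 56]
r8 m[fog→φ1] = [1, 1]
r8 m[rain→φ2] = [1, 1]
r8 m[ice→φ3] = [1, 1]
r8 m[snow→φ1] = [27, 36]
r8 m[snow→φ2] = [1008, 1120]
r8 m[snow→φ4] = [3024, 2520]
fixed point reached at round 8
traceback from sun: (sun=1, sprk=1, fog=1, rain=0, ice=1, snow=1), score=10080

assignment: (sun=1, sprk=1, fog=1, rain=0, ice=1, snow=1); score = 10080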